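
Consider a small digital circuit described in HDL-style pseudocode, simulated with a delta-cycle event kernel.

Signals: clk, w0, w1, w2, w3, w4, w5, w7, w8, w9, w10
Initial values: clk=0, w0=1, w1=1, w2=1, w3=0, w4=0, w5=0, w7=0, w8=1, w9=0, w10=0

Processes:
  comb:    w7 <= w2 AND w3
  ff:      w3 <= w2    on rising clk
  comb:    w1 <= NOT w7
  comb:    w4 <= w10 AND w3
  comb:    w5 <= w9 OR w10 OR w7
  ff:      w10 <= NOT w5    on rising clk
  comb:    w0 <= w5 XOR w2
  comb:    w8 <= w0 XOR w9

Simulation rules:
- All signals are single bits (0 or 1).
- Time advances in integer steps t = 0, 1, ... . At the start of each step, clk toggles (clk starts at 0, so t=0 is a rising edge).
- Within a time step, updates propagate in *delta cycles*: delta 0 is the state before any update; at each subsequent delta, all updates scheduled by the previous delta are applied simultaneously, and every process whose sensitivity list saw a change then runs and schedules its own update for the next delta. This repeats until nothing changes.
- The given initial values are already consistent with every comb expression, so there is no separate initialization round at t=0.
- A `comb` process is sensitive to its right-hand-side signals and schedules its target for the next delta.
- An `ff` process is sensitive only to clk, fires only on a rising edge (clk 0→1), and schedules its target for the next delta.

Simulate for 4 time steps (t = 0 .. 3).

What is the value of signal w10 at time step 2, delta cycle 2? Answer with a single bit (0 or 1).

[bits: w10,w8,w7,w0,w9,w2,w3,w5,clk,w4,w1]
t=0: Δ0=01010100001 Δ1=01010100101 Δ2=11010110101 Δ3=11110111111 Δ4=11100111110 Δ5=10100111110 | 5Δ
t=1: Δ0=10100111110 Δ1=10100111010 | 1Δ
t=2: Δ0=10100111010 Δ1=10100111110 Δ2=00100111110 Δ3=00100111100 | 3Δ
t=3: Δ0=00100111100 Δ1=00100111000 | 1Δ

0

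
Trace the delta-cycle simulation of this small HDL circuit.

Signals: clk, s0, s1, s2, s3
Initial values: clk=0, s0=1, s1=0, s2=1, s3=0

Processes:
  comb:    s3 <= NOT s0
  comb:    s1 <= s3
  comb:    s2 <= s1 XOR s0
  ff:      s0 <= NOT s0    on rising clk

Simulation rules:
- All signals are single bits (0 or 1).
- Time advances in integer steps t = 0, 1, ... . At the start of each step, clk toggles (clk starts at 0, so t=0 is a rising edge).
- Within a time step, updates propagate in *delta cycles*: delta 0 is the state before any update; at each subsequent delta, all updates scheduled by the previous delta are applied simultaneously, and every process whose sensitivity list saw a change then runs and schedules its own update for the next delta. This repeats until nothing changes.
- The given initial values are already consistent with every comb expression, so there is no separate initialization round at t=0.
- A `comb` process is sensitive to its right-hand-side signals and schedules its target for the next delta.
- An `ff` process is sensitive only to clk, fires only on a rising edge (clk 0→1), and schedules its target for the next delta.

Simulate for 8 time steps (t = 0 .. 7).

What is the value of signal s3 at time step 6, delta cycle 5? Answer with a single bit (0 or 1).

t0.Δ0 s3=0 s0=1 clk=0 s2=1 s1=0
t0.Δ1 s3=0 s0=1 clk=1 s2=1 s1=0
t0.Δ2 s3=0 s0=0 clk=1 s2=1 s1=0
t0.Δ3 s3=1 s0=0 clk=1 s2=0 s1=0
t0.Δ4 s3=1 s0=0 clk=1 s2=0 s1=1
t0.Δ5 s3=1 s0=0 clk=1 s2=1 s1=1
t1.Δ0 s3=1 s0=0 clk=1 s2=1 s1=1
t1.Δ1 s3=1 s0=0 clk=0 s2=1 s1=1
t2.Δ0 s3=1 s0=0 clk=0 s2=1 s1=1
t2.Δ1 s3=1 s0=0 clk=1 s2=1 s1=1
t2.Δ2 s3=1 s0=1 clk=1 s2=1 s1=1
t2.Δ3 s3=0 s0=1 clk=1 s2=0 s1=1
t2.Δ4 s3=0 s0=1 clk=1 s2=0 s1=0
t2.Δ5 s3=0 s0=1 clk=1 s2=1 s1=0
t3.Δ0 s3=0 s0=1 clk=1 s2=1 s1=0
t3.Δ1 s3=0 s0=1 clk=0 s2=1 s1=0
t4.Δ0 s3=0 s0=1 clk=0 s2=1 s1=0
t4.Δ1 s3=0 s0=1 clk=1 s2=1 s1=0
t4.Δ2 s3=0 s0=0 clk=1 s2=1 s1=0
t4.Δ3 s3=1 s0=0 clk=1 s2=0 s1=0
t4.Δ4 s3=1 s0=0 clk=1 s2=0 s1=1
t4.Δ5 s3=1 s0=0 clk=1 s2=1 s1=1
t5.Δ0 s3=1 s0=0 clk=1 s2=1 s1=1
t5.Δ1 s3=1 s0=0 clk=0 s2=1 s1=1
t6.Δ0 s3=1 s0=0 clk=0 s2=1 s1=1
t6.Δ1 s3=1 s0=0 clk=1 s2=1 s1=1
t6.Δ2 s3=1 s0=1 clk=1 s2=1 s1=1
t6.Δ3 s3=0 s0=1 clk=1 s2=0 s1=1
t6.Δ4 s3=0 s0=1 clk=1 s2=0 s1=0
t6.Δ5 s3=0 s0=1 clk=1 s2=1 s1=0
t7.Δ0 s3=0 s0=1 clk=1 s2=1 s1=0
t7.Δ1 s3=0 s0=1 clk=0 s2=1 s1=0

0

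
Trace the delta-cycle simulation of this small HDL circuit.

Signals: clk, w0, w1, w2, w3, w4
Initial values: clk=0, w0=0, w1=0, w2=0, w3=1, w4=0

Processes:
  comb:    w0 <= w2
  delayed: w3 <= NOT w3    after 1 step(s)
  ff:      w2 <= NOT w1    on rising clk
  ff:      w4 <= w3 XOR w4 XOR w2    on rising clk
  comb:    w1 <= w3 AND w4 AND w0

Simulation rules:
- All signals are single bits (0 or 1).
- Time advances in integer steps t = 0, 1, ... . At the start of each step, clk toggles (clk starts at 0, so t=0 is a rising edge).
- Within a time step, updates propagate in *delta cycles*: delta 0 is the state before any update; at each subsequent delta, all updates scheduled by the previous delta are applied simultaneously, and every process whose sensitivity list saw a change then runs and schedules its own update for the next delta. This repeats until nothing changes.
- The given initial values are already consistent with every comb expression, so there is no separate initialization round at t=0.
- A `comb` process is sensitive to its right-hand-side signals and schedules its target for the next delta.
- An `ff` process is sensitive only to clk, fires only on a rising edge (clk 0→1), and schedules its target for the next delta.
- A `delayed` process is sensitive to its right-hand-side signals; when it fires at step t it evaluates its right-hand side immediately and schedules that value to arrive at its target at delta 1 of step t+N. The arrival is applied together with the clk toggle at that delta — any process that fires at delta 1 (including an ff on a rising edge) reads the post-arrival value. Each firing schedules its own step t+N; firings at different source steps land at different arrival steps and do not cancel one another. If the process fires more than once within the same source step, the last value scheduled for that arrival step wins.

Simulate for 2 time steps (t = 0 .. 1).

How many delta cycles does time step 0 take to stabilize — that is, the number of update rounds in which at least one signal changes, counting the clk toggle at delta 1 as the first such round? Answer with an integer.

[bits: w4,clk,w0,w3,w2,w1]
t=0: Δ0=000100 Δ1=010100 Δ2=110110 Δ3=111110 Δ4=111111 | 4Δ
t=1: Δ0=111111 Δ1=101111 | 1Δ

4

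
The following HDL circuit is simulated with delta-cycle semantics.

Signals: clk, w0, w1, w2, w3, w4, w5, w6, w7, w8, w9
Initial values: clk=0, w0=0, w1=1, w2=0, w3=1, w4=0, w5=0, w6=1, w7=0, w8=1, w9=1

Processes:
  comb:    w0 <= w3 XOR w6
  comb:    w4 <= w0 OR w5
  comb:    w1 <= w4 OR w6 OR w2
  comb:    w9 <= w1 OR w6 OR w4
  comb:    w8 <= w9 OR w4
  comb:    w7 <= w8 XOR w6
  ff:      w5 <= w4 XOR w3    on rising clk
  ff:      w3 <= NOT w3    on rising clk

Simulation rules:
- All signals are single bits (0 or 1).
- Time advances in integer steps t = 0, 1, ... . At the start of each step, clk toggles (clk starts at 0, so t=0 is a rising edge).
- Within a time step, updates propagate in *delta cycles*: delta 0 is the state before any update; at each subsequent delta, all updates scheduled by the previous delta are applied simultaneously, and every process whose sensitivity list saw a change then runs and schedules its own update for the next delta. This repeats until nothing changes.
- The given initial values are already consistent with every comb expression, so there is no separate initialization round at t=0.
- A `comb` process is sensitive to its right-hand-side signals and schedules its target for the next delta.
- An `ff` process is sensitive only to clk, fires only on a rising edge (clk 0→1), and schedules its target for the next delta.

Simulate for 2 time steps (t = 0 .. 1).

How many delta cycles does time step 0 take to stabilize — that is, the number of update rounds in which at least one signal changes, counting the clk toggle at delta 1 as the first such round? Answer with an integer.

3

t=0 Δ0: w1=1 w6=1 w9=1 w8=1 w5=0 w3=1 clk=0 w0=0 w7=0 w2=0 w4=0
  Δ1: clk:0→1
  Δ2: w5:0→1, w3:1→0
  Δ3: w0:0→1, w4:0→1
  (3Δ to stable)
t=1 Δ0: w1=1 w6=1 w9=1 w8=1 w5=1 w3=0 clk=1 w0=1 w7=0 w2=0 w4=1
  Δ1: clk:1→0
  (1Δ to stable)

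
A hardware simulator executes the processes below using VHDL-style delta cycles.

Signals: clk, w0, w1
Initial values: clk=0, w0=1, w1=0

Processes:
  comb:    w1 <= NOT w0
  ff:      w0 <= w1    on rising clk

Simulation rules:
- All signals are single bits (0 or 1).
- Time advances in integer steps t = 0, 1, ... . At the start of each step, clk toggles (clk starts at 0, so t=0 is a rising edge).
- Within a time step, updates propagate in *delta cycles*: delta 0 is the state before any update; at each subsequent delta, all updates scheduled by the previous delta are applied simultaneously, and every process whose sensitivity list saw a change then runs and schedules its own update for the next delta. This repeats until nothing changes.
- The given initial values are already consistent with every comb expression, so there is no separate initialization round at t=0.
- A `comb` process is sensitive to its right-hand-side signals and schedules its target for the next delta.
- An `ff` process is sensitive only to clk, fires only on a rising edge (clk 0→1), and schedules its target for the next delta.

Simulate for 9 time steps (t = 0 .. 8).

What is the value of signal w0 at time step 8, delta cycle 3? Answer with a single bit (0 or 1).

[bits: clk,w1,w0]
t=0: Δ0=001 Δ1=101 Δ2=100 Δ3=110 | 3Δ
t=1: Δ0=110 Δ1=010 | 1Δ
t=2: Δ0=010 Δ1=110 Δ2=111 Δ3=101 | 3Δ
t=3: Δ0=101 Δ1=001 | 1Δ
t=4: Δ0=001 Δ1=101 Δ2=100 Δ3=110 | 3Δ
t=5: Δ0=110 Δ1=010 | 1Δ
t=6: Δ0=010 Δ1=110 Δ2=111 Δ3=101 | 3Δ
t=7: Δ0=101 Δ1=001 | 1Δ
t=8: Δ0=001 Δ1=101 Δ2=100 Δ3=110 | 3Δ

0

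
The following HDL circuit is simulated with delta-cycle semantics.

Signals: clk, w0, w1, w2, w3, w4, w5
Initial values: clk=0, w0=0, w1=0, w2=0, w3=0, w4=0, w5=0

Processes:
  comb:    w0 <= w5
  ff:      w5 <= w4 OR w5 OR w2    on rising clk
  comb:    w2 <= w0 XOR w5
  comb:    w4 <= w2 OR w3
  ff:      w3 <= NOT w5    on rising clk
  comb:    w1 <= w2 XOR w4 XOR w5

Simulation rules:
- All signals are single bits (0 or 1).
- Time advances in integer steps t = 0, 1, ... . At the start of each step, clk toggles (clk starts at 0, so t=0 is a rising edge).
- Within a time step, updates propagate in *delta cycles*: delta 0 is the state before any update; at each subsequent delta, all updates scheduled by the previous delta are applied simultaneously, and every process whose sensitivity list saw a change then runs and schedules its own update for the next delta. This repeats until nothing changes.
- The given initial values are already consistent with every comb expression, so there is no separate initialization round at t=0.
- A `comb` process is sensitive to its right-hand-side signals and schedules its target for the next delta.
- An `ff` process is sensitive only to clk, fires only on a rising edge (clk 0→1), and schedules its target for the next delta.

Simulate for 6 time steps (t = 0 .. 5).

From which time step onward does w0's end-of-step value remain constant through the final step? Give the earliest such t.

[bits: w2,w5,w3,clk,w4,w0,w1]
t=0: Δ0=0000000 Δ1=0001000 Δ2=0011000 Δ3=0011100 Δ4=0011101 | 4Δ
t=1: Δ0=0011101 Δ1=0010101 | 1Δ
t=2: Δ0=0010101 Δ1=0011101 Δ2=0111101 Δ3=1111110 Δ4=0111111 Δ5=0111110 | 5Δ
t=3: Δ0=0111110 Δ1=0110110 | 1Δ
t=4: Δ0=0110110 Δ1=0111110 Δ2=0101110 Δ3=0101010 Δ4=0101011 | 4Δ
t=5: Δ0=0101011 Δ1=0100011 | 1Δ

2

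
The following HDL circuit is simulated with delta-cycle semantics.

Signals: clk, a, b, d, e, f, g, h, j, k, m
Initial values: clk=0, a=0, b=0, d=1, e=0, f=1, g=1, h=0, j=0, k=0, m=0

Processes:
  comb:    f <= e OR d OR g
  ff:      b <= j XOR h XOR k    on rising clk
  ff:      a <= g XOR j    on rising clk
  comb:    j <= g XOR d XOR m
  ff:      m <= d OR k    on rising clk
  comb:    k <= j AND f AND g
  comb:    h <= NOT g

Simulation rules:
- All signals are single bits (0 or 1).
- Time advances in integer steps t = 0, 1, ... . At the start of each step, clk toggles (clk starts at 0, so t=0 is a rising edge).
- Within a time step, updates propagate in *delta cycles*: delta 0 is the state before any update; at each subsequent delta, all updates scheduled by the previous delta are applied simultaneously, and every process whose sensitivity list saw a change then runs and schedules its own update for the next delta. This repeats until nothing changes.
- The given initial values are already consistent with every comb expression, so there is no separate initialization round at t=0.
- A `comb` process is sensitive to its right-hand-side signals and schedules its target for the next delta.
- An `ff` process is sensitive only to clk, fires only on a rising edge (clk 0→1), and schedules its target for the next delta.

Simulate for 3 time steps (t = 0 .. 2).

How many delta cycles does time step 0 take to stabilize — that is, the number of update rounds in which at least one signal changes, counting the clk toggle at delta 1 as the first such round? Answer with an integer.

4

t0.Δ0 e=0 f=1 clk=0 h=0 b=0 m=0 k=0 g=1 d=1 j=0 a=0
t0.Δ1 e=0 f=1 clk=1 h=0 b=0 m=0 k=0 g=1 d=1 j=0 a=0
t0.Δ2 e=0 f=1 clk=1 h=0 b=0 m=1 k=0 g=1 d=1 j=0 a=1
t0.Δ3 e=0 f=1 clk=1 h=0 b=0 m=1 k=0 g=1 d=1 j=1 a=1
t0.Δ4 e=0 f=1 clk=1 h=0 b=0 m=1 k=1 g=1 d=1 j=1 a=1
t1.Δ0 e=0 f=1 clk=1 h=0 b=0 m=1 k=1 g=1 d=1 j=1 a=1
t1.Δ1 e=0 f=1 clk=0 h=0 b=0 m=1 k=1 g=1 d=1 j=1 a=1
t2.Δ0 e=0 f=1 clk=0 h=0 b=0 m=1 k=1 g=1 d=1 j=1 a=1
t2.Δ1 e=0 f=1 clk=1 h=0 b=0 m=1 k=1 g=1 d=1 j=1 a=1
t2.Δ2 e=0 f=1 clk=1 h=0 b=0 m=1 k=1 g=1 d=1 j=1 a=0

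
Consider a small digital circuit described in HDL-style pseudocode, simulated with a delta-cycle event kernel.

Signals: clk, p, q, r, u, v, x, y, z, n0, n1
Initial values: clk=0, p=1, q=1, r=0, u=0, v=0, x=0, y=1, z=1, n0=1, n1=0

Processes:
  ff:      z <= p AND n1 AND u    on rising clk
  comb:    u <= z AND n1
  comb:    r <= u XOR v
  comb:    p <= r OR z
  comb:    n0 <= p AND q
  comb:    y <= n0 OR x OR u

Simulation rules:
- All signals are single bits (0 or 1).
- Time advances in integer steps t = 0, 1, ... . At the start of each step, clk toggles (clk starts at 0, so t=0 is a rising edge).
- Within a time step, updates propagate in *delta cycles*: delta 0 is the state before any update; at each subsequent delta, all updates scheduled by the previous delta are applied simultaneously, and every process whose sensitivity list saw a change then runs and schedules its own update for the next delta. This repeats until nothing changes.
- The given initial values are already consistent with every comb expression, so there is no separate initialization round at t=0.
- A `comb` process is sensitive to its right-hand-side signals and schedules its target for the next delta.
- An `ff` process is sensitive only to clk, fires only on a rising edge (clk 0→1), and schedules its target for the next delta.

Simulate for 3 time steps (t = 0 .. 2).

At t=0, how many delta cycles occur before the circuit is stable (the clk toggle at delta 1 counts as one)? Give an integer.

[bits: n1,z,n0,v,y,q,u,x,p,clk,r]
t=0: Δ0=01101100100 Δ1=01101100110 Δ2=00101100110 Δ3=00101100010 Δ4=00001100010 Δ5=00000100010 | 5Δ
t=1: Δ0=00000100010 Δ1=00000100000 | 1Δ
t=2: Δ0=00000100000 Δ1=00000100010 | 1Δ

5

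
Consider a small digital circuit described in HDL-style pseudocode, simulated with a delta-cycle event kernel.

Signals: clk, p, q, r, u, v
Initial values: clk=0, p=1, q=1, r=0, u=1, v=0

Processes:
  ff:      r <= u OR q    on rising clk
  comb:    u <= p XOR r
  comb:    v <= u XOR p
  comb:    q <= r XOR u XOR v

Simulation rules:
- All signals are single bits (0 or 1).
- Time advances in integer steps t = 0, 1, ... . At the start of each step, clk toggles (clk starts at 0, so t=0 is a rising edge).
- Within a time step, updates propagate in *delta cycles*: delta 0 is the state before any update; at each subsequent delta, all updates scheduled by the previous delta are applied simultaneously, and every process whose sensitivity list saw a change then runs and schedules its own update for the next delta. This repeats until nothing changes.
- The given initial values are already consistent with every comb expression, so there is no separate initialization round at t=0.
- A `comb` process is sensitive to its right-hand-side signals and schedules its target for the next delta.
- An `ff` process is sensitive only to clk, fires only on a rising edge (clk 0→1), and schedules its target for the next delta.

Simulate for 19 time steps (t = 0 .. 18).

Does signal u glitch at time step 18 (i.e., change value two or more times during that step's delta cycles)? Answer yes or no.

no

t0.Δ0 v=0 u=1 p=1 clk=0 r=0 q=1
t0.Δ1 v=0 u=1 p=1 clk=1 r=0 q=1
t0.Δ2 v=0 u=1 p=1 clk=1 r=1 q=1
t0.Δ3 v=0 u=0 p=1 clk=1 r=1 q=0
t0.Δ4 v=1 u=0 p=1 clk=1 r=1 q=1
t0.Δ5 v=1 u=0 p=1 clk=1 r=1 q=0
t1.Δ0 v=1 u=0 p=1 clk=1 r=1 q=0
t1.Δ1 v=1 u=0 p=1 clk=0 r=1 q=0
t2.Δ0 v=1 u=0 p=1 clk=0 r=1 q=0
t2.Δ1 v=1 u=0 p=1 clk=1 r=1 q=0
t2.Δ2 v=1 u=0 p=1 clk=1 r=0 q=0
t2.Δ3 v=1 u=1 p=1 clk=1 r=0 q=1
t2.Δ4 v=0 u=1 p=1 clk=1 r=0 q=0
t2.Δ5 v=0 u=1 p=1 clk=1 r=0 q=1
t3.Δ0 v=0 u=1 p=1 clk=1 r=0 q=1
t3.Δ1 v=0 u=1 p=1 clk=0 r=0 q=1
t4.Δ0 v=0 u=1 p=1 clk=0 r=0 q=1
t4.Δ1 v=0 u=1 p=1 clk=1 r=0 q=1
t4.Δ2 v=0 u=1 p=1 clk=1 r=1 q=1
t4.Δ3 v=0 u=0 p=1 clk=1 r=1 q=0
t4.Δ4 v=1 u=0 p=1 clk=1 r=1 q=1
t4.Δ5 v=1 u=0 p=1 clk=1 r=1 q=0
t5.Δ0 v=1 u=0 p=1 clk=1 r=1 q=0
t5.Δ1 v=1 u=0 p=1 clk=0 r=1 q=0
t6.Δ0 v=1 u=0 p=1 clk=0 r=1 q=0
t6.Δ1 v=1 u=0 p=1 clk=1 r=1 q=0
t6.Δ2 v=1 u=0 p=1 clk=1 r=0 q=0
t6.Δ3 v=1 u=1 p=1 clk=1 r=0 q=1
t6.Δ4 v=0 u=1 p=1 clk=1 r=0 q=0
t6.Δ5 v=0 u=1 p=1 clk=1 r=0 q=1
t7.Δ0 v=0 u=1 p=1 clk=1 r=0 q=1
t7.Δ1 v=0 u=1 p=1 clk=0 r=0 q=1
t8.Δ0 v=0 u=1 p=1 clk=0 r=0 q=1
t8.Δ1 v=0 u=1 p=1 clk=1 r=0 q=1
t8.Δ2 v=0 u=1 p=1 clk=1 r=1 q=1
t8.Δ3 v=0 u=0 p=1 clk=1 r=1 q=0
t8.Δ4 v=1 u=0 p=1 clk=1 r=1 q=1
t8.Δ5 v=1 u=0 p=1 clk=1 r=1 q=0
t9.Δ0 v=1 u=0 p=1 clk=1 r=1 q=0
t9.Δ1 v=1 u=0 p=1 clk=0 r=1 q=0
t10.Δ0 v=1 u=0 p=1 clk=0 r=1 q=0
t10.Δ1 v=1 u=0 p=1 clk=1 r=1 q=0
t10.Δ2 v=1 u=0 p=1 clk=1 r=0 q=0
t10.Δ3 v=1 u=1 p=1 clk=1 r=0 q=1
t10.Δ4 v=0 u=1 p=1 clk=1 r=0 q=0
t10.Δ5 v=0 u=1 p=1 clk=1 r=0 q=1
t11.Δ0 v=0 u=1 p=1 clk=1 r=0 q=1
t11.Δ1 v=0 u=1 p=1 clk=0 r=0 q=1
t12.Δ0 v=0 u=1 p=1 clk=0 r=0 q=1
t12.Δ1 v=0 u=1 p=1 clk=1 r=0 q=1
t12.Δ2 v=0 u=1 p=1 clk=1 r=1 q=1
t12.Δ3 v=0 u=0 p=1 clk=1 r=1 q=0
t12.Δ4 v=1 u=0 p=1 clk=1 r=1 q=1
t12.Δ5 v=1 u=0 p=1 clk=1 r=1 q=0
t13.Δ0 v=1 u=0 p=1 clk=1 r=1 q=0
t13.Δ1 v=1 u=0 p=1 clk=0 r=1 q=0
t14.Δ0 v=1 u=0 p=1 clk=0 r=1 q=0
t14.Δ1 v=1 u=0 p=1 clk=1 r=1 q=0
t14.Δ2 v=1 u=0 p=1 clk=1 r=0 q=0
t14.Δ3 v=1 u=1 p=1 clk=1 r=0 q=1
t14.Δ4 v=0 u=1 p=1 clk=1 r=0 q=0
t14.Δ5 v=0 u=1 p=1 clk=1 r=0 q=1
t15.Δ0 v=0 u=1 p=1 clk=1 r=0 q=1
t15.Δ1 v=0 u=1 p=1 clk=0 r=0 q=1
t16.Δ0 v=0 u=1 p=1 clk=0 r=0 q=1
t16.Δ1 v=0 u=1 p=1 clk=1 r=0 q=1
t16.Δ2 v=0 u=1 p=1 clk=1 r=1 q=1
t16.Δ3 v=0 u=0 p=1 clk=1 r=1 q=0
t16.Δ4 v=1 u=0 p=1 clk=1 r=1 q=1
t16.Δ5 v=1 u=0 p=1 clk=1 r=1 q=0
t17.Δ0 v=1 u=0 p=1 clk=1 r=1 q=0
t17.Δ1 v=1 u=0 p=1 clk=0 r=1 q=0
t18.Δ0 v=1 u=0 p=1 clk=0 r=1 q=0
t18.Δ1 v=1 u=0 p=1 clk=1 r=1 q=0
t18.Δ2 v=1 u=0 p=1 clk=1 r=0 q=0
t18.Δ3 v=1 u=1 p=1 clk=1 r=0 q=1
t18.Δ4 v=0 u=1 p=1 clk=1 r=0 q=0
t18.Δ5 v=0 u=1 p=1 clk=1 r=0 q=1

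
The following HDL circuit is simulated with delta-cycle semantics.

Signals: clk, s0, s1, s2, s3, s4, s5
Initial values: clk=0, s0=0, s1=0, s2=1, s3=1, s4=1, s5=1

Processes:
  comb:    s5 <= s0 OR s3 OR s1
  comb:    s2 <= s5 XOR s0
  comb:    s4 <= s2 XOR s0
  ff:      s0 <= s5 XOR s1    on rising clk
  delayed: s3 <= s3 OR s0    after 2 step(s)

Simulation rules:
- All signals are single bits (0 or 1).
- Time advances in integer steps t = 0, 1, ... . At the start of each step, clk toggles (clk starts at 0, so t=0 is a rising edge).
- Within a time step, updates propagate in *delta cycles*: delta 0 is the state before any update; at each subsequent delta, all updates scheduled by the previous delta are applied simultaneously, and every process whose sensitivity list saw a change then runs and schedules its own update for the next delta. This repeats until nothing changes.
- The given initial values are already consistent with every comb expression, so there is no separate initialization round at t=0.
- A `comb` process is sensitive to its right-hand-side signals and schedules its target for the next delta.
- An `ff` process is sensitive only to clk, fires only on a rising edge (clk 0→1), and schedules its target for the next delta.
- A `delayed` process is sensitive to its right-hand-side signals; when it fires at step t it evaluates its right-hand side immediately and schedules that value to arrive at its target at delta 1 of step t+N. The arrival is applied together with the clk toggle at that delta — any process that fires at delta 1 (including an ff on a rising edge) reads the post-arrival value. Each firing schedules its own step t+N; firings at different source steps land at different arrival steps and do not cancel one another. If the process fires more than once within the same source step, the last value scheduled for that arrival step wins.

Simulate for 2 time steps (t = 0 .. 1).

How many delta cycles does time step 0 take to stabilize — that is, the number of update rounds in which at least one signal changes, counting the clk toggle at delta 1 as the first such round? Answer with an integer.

4

t0.Δ0 clk=0 s3=1 s0=0 s5=1 s1=0 s2=1 s4=1
t0.Δ1 clk=1 s3=1 s0=0 s5=1 s1=0 s2=1 s4=1
t0.Δ2 clk=1 s3=1 s0=1 s5=1 s1=0 s2=1 s4=1
t0.Δ3 clk=1 s3=1 s0=1 s5=1 s1=0 s2=0 s4=0
t0.Δ4 clk=1 s3=1 s0=1 s5=1 s1=0 s2=0 s4=1
t1.Δ0 clk=1 s3=1 s0=1 s5=1 s1=0 s2=0 s4=1
t1.Δ1 clk=0 s3=1 s0=1 s5=1 s1=0 s2=0 s4=1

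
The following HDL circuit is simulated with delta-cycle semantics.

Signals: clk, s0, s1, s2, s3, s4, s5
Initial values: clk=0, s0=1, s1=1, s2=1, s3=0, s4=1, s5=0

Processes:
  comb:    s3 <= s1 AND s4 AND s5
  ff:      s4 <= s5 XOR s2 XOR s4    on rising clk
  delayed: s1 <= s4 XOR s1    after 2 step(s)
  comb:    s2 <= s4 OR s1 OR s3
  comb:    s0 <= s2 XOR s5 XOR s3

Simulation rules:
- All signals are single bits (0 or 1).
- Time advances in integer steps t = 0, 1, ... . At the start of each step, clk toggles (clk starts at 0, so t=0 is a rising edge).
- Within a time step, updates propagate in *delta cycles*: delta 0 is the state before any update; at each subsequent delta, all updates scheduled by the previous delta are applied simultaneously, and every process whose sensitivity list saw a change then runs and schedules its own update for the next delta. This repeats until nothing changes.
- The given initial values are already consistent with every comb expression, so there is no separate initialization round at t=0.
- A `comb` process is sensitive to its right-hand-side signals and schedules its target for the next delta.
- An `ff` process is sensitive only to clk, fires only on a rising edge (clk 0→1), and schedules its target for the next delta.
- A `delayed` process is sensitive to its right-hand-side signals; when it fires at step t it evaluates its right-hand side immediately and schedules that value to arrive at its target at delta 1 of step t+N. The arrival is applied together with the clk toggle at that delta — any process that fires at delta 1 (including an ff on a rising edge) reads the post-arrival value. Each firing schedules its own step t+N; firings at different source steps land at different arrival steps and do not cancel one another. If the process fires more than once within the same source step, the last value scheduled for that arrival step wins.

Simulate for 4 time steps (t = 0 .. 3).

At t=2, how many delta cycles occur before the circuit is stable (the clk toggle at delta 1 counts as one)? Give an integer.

2

[bits: s2,s5,s4,clk,s1,s3,s0]
t=0: Δ0=1010101 Δ1=1011101 Δ2=1001101 | 2Δ
t=1: Δ0=1001101 Δ1=1000101 | 1Δ
t=2: Δ0=1000101 Δ1=1001101 Δ2=1011101 | 2Δ
t=3: Δ0=1011101 Δ1=1010101 | 1Δ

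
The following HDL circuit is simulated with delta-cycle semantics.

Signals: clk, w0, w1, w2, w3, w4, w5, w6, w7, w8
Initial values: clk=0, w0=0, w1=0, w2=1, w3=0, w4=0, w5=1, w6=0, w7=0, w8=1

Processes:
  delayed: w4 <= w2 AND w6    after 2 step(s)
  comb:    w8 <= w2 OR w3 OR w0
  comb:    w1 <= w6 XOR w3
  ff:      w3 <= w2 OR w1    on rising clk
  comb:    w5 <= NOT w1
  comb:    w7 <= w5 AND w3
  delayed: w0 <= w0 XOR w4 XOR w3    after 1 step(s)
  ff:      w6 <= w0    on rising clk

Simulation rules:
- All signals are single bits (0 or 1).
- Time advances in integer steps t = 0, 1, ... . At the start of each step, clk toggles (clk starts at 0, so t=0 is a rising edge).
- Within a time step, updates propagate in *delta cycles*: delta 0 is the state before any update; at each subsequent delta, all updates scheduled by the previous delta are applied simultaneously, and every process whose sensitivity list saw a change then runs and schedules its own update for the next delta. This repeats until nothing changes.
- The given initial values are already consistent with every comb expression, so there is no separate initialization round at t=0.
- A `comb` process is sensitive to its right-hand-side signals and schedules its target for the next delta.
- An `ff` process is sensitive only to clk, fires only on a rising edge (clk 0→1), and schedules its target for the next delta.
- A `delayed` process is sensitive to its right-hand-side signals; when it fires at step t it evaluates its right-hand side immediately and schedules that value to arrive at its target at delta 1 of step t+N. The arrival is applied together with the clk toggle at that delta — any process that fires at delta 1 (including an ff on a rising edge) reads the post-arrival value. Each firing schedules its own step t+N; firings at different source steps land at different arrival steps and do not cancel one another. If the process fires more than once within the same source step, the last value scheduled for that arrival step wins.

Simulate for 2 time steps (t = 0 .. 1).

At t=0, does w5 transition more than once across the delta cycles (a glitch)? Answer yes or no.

no

[bits: w7,w4,w6,w1,w0,w8,w5,clk,w3,w2]
t=0: Δ0=0000011001 Δ1=0000011101 Δ2=0000011111 Δ3=1001011111 Δ4=1001010111 Δ5=0001010111 | 5Δ
t=1: Δ0=0001010111 Δ1=0001110011 | 1Δ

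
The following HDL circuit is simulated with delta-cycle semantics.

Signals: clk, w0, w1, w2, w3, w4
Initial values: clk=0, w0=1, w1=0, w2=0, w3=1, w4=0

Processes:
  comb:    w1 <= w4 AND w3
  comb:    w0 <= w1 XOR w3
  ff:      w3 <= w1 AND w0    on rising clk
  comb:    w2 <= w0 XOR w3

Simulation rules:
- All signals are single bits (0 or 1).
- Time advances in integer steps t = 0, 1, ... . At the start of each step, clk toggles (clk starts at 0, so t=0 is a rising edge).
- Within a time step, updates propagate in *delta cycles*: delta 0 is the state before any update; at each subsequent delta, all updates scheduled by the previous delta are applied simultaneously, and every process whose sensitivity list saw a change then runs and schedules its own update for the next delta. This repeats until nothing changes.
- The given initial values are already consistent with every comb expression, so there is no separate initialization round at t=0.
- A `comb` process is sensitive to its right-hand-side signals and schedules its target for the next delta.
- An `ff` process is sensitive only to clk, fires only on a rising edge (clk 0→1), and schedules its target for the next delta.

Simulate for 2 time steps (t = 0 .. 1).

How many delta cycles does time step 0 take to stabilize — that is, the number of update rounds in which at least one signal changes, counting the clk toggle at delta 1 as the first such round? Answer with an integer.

4

[bits: clk,w4,w3,w1,w2,w0]
t=0: Δ0=001001 Δ1=101001 Δ2=100001 Δ3=100010 Δ4=100000 | 4Δ
t=1: Δ0=100000 Δ1=000000 | 1Δ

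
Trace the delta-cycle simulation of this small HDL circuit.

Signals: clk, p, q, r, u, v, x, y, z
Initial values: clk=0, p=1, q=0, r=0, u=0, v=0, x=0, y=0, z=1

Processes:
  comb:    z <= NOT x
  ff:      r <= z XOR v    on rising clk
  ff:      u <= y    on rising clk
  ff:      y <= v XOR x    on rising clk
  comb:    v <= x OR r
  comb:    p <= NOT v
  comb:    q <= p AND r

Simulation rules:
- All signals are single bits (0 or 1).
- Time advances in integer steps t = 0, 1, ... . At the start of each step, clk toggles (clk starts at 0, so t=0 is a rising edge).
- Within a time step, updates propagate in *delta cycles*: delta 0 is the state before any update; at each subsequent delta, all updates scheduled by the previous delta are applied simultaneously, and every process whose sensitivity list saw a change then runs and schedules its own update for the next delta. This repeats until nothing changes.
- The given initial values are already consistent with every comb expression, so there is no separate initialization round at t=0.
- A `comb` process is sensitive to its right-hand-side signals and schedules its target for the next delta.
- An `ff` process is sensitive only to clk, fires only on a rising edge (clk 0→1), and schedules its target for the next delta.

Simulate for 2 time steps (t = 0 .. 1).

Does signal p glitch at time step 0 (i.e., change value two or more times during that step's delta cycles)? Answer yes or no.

no

[bits: p,r,x,clk,v,y,z,q,u]
t=0: Δ0=100000100 Δ1=100100100 Δ2=110100100 Δ3=110110110 Δ4=010110110 Δ5=010110100 | 5Δ
t=1: Δ0=010110100 Δ1=010010100 | 1Δ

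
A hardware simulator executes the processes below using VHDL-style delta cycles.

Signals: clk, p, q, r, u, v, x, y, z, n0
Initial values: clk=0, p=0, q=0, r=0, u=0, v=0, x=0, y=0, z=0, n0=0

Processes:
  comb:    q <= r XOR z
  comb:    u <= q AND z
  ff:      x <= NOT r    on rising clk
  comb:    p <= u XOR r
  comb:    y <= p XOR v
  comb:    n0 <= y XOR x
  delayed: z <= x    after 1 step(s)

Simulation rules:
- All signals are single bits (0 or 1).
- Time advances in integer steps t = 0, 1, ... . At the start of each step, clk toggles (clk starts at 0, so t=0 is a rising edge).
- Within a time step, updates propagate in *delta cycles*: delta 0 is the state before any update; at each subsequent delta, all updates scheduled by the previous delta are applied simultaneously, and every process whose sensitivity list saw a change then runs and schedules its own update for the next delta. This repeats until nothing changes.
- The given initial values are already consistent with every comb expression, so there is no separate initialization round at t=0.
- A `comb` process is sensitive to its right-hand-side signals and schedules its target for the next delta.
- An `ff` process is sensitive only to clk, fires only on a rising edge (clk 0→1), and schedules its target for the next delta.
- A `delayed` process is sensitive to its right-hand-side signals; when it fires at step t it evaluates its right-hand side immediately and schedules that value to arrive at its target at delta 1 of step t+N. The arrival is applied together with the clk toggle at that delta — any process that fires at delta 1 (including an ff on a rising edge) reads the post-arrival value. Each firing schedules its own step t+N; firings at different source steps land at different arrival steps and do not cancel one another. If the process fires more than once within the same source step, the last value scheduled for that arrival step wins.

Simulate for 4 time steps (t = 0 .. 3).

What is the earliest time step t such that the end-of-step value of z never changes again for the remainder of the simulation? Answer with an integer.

t=0 Δ0: clk=0 p=0 x=0 v=0 q=0 u=0 n0=0 z=0 r=0 y=0
  Δ1: clk:0→1
  Δ2: x:0→1
  Δ3: n0:0→1
  (3Δ to stable)
t=1 Δ0: clk=1 p=0 x=1 v=0 q=0 u=0 n0=1 z=0 r=0 y=0
  Δ1: clk:1→0, z:0→1
  Δ2: q:0→1
  Δ3: u:0→1
  Δ4: p:0→1
  Δ5: y:0→1
  Δ6: n0:1→0
  (6Δ to stable)
t=2 Δ0: clk=0 p=1 x=1 v=0 q=1 u=1 n0=0 z=1 r=0 y=1
  Δ1: clk:0→1
  (1Δ to stable)
t=3 Δ0: clk=1 p=1 x=1 v=0 q=1 u=1 n0=0 z=1 r=0 y=1
  Δ1: clk:1→0
  (1Δ to stable)

1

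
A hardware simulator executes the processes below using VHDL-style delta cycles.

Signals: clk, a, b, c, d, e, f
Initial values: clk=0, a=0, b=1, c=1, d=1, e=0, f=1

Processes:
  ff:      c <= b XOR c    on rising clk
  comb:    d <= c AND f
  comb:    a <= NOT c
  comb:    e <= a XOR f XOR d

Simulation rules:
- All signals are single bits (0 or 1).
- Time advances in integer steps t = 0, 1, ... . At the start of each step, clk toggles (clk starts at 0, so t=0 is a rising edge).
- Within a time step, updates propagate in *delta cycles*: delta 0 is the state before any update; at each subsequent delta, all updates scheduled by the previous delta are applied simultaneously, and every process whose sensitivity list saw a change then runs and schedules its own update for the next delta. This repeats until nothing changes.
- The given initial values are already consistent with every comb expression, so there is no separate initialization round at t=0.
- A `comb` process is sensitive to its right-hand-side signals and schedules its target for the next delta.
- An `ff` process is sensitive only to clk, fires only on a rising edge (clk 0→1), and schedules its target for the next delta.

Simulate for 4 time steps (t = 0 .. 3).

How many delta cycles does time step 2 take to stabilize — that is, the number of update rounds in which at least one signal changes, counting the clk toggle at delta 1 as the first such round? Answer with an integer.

3

t=0 Δ0: d=1 clk=0 e=0 f=1 b=1 c=1 a=0
  Δ1: clk:0→1
  Δ2: c:1→0
  Δ3: d:1→0, a:0→1
  (3Δ to stable)
t=1 Δ0: d=0 clk=1 e=0 f=1 b=1 c=0 a=1
  Δ1: clk:1→0
  (1Δ to stable)
t=2 Δ0: d=0 clk=0 e=0 f=1 b=1 c=0 a=1
  Δ1: clk:0→1
  Δ2: c:0→1
  Δ3: d:0→1, a:1→0
  (3Δ to stable)
t=3 Δ0: d=1 clk=1 e=0 f=1 b=1 c=1 a=0
  Δ1: clk:1→0
  (1Δ to stable)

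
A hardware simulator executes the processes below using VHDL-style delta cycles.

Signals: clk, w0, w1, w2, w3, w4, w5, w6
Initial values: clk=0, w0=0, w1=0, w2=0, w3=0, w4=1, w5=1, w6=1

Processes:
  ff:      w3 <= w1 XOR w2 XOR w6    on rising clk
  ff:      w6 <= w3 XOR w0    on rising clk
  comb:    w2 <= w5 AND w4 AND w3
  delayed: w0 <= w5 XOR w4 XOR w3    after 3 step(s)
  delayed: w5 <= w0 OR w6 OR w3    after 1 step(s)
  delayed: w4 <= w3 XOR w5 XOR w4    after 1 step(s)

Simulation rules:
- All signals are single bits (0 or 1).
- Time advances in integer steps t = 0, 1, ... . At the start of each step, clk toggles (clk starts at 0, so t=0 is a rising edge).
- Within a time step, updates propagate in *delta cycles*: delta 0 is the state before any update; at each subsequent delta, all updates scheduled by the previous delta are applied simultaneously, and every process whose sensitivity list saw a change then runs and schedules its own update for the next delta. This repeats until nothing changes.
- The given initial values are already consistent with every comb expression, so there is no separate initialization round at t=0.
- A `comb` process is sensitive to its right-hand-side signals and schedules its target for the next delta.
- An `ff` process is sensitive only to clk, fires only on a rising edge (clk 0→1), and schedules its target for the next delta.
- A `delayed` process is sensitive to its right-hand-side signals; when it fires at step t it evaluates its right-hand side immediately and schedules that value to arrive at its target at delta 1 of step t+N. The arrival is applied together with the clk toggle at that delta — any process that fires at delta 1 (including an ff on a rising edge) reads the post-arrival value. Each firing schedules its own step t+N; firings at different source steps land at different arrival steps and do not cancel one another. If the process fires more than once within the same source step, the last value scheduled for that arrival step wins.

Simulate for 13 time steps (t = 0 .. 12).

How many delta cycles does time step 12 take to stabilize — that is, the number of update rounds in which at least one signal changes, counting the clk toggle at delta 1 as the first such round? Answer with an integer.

2

t=0 Δ0: w3=0 w6=1 clk=0 w2=0 w5=1 w0=0 w1=0 w4=1
  Δ1: clk:0→1
  Δ2: w3:0→1, w6:1→0
  Δ3: w2:0→1
  (3Δ to stable)
t=1 Δ0: w3=1 w6=0 clk=1 w2=1 w5=1 w0=0 w1=0 w4=1
  Δ1: clk:1→0
  (1Δ to stable)
t=2 Δ0: w3=1 w6=0 clk=0 w2=1 w5=1 w0=0 w1=0 w4=1
  Δ1: clk:0→1
  Δ2: w6:0→1
  (2Δ to stable)
t=3 Δ0: w3=1 w6=1 clk=1 w2=1 w5=1 w0=0 w1=0 w4=1
  Δ1: clk:1→0, w0:0→1
  (1Δ to stable)
t=4 Δ0: w3=1 w6=1 clk=0 w2=1 w5=1 w0=1 w1=0 w4=1
  Δ1: clk:0→1
  Δ2: w3:1→0, w6:1→0
  Δ3: w2:1→0
  (3Δ to stable)
t=5 Δ0: w3=0 w6=0 clk=1 w2=0 w5=1 w0=1 w1=0 w4=1
  Δ1: clk:1→0, w4:1→0
  (1Δ to stable)
t=6 Δ0: w3=0 w6=0 clk=0 w2=0 w5=1 w0=1 w1=0 w4=0
  Δ1: clk:0→1, w4:0→1
  Δ2: w6:0→1
  (2Δ to stable)
t=7 Δ0: w3=0 w6=1 clk=1 w2=0 w5=1 w0=1 w1=0 w4=1
  Δ1: clk:1→0, w0:1→0, w4:1→0
  (1Δ to stable)
t=8 Δ0: w3=0 w6=1 clk=0 w2=0 w5=1 w0=0 w1=0 w4=0
  Δ1: clk:0→1, w0:0→1, w4:0→1
  Δ2: w3:0→1
  Δ3: w2:0→1
  (3Δ to stable)
t=9 Δ0: w3=1 w6=1 clk=1 w2=1 w5=1 w0=1 w1=0 w4=1
  Δ1: clk:1→0, w0:1→0
  (1Δ to stable)
t=10 Δ0: w3=1 w6=1 clk=0 w2=1 w5=1 w0=0 w1=0 w4=1
  Δ1: clk:0→1, w0:0→1
  Δ2: w3:1→0, w6:1→0
  Δ3: w2:1→0
  (3Δ to stable)
t=11 Δ0: w3=0 w6=0 clk=1 w2=0 w5=1 w0=1 w1=0 w4=1
  Δ1: clk:1→0, w4:1→0
  (1Δ to stable)
t=12 Δ0: w3=0 w6=0 clk=0 w2=0 w5=1 w0=1 w1=0 w4=0
  Δ1: clk:0→1, w4:0→1
  Δ2: w6:0→1
  (2Δ to stable)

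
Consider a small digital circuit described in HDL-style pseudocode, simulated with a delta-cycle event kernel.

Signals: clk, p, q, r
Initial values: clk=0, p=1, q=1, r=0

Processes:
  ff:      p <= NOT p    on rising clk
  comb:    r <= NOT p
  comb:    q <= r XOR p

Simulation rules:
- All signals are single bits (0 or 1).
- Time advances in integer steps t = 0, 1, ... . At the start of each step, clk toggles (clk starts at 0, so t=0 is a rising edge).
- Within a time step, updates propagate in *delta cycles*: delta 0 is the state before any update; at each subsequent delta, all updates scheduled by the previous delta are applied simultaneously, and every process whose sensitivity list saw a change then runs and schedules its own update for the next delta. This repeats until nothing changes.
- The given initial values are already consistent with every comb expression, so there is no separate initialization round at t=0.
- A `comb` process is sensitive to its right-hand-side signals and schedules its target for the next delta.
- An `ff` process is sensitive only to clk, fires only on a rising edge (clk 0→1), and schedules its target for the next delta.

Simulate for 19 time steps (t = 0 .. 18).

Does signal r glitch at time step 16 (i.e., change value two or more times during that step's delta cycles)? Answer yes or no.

t0.Δ0 q=1 clk=0 r=0 p=1
t0.Δ1 q=1 clk=1 r=0 p=1
t0.Δ2 q=1 clk=1 r=0 p=0
t0.Δ3 q=0 clk=1 r=1 p=0
t0.Δ4 q=1 clk=1 r=1 p=0
t1.Δ0 q=1 clk=1 r=1 p=0
t1.Δ1 q=1 clk=0 r=1 p=0
t2.Δ0 q=1 clk=0 r=1 p=0
t2.Δ1 q=1 clk=1 r=1 p=0
t2.Δ2 q=1 clk=1 r=1 p=1
t2.Δ3 q=0 clk=1 r=0 p=1
t2.Δ4 q=1 clk=1 r=0 p=1
t3.Δ0 q=1 clk=1 r=0 p=1
t3.Δ1 q=1 clk=0 r=0 p=1
t4.Δ0 q=1 clk=0 r=0 p=1
t4.Δ1 q=1 clk=1 r=0 p=1
t4.Δ2 q=1 clk=1 r=0 p=0
t4.Δ3 q=0 clk=1 r=1 p=0
t4.Δ4 q=1 clk=1 r=1 p=0
t5.Δ0 q=1 clk=1 r=1 p=0
t5.Δ1 q=1 clk=0 r=1 p=0
t6.Δ0 q=1 clk=0 r=1 p=0
t6.Δ1 q=1 clk=1 r=1 p=0
t6.Δ2 q=1 clk=1 r=1 p=1
t6.Δ3 q=0 clk=1 r=0 p=1
t6.Δ4 q=1 clk=1 r=0 p=1
t7.Δ0 q=1 clk=1 r=0 p=1
t7.Δ1 q=1 clk=0 r=0 p=1
t8.Δ0 q=1 clk=0 r=0 p=1
t8.Δ1 q=1 clk=1 r=0 p=1
t8.Δ2 q=1 clk=1 r=0 p=0
t8.Δ3 q=0 clk=1 r=1 p=0
t8.Δ4 q=1 clk=1 r=1 p=0
t9.Δ0 q=1 clk=1 r=1 p=0
t9.Δ1 q=1 clk=0 r=1 p=0
t10.Δ0 q=1 clk=0 r=1 p=0
t10.Δ1 q=1 clk=1 r=1 p=0
t10.Δ2 q=1 clk=1 r=1 p=1
t10.Δ3 q=0 clk=1 r=0 p=1
t10.Δ4 q=1 clk=1 r=0 p=1
t11.Δ0 q=1 clk=1 r=0 p=1
t11.Δ1 q=1 clk=0 r=0 p=1
t12.Δ0 q=1 clk=0 r=0 p=1
t12.Δ1 q=1 clk=1 r=0 p=1
t12.Δ2 q=1 clk=1 r=0 p=0
t12.Δ3 q=0 clk=1 r=1 p=0
t12.Δ4 q=1 clk=1 r=1 p=0
t13.Δ0 q=1 clk=1 r=1 p=0
t13.Δ1 q=1 clk=0 r=1 p=0
t14.Δ0 q=1 clk=0 r=1 p=0
t14.Δ1 q=1 clk=1 r=1 p=0
t14.Δ2 q=1 clk=1 r=1 p=1
t14.Δ3 q=0 clk=1 r=0 p=1
t14.Δ4 q=1 clk=1 r=0 p=1
t15.Δ0 q=1 clk=1 r=0 p=1
t15.Δ1 q=1 clk=0 r=0 p=1
t16.Δ0 q=1 clk=0 r=0 p=1
t16.Δ1 q=1 clk=1 r=0 p=1
t16.Δ2 q=1 clk=1 r=0 p=0
t16.Δ3 q=0 clk=1 r=1 p=0
t16.Δ4 q=1 clk=1 r=1 p=0
t17.Δ0 q=1 clk=1 r=1 p=0
t17.Δ1 q=1 clk=0 r=1 p=0
t18.Δ0 q=1 clk=0 r=1 p=0
t18.Δ1 q=1 clk=1 r=1 p=0
t18.Δ2 q=1 clk=1 r=1 p=1
t18.Δ3 q=0 clk=1 r=0 p=1
t18.Δ4 q=1 clk=1 r=0 p=1

no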